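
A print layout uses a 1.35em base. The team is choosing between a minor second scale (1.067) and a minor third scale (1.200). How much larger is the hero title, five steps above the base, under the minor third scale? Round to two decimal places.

Minor second: 1.35 × 1.067⁵ = 1.8670em
Minor third: 1.35 × 1.200⁵ = 3.3592em
Difference: 3.3592 − 1.8670 = 1.4922em

1.49em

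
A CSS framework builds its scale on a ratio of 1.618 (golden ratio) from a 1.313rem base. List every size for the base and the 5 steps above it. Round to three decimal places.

1.313rem, 2.124rem, 3.437rem, 5.562rem, 8.999rem, 14.560rem

Step 0: 1.313rem
Step 1: 1.313 × 1.618 = 2.124
Step 2: 1.313 × 1.618² = 3.437
Step 3: 1.313 × 1.618³ = 5.562
Step 4: 1.313 × 1.618⁴ = 8.999
Step 5: 1.313 × 1.618⁵ = 14.560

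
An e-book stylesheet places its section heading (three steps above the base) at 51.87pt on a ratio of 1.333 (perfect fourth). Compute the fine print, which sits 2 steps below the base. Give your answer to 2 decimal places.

12.32pt

51.87 ÷ 1.333⁵ = 51.87 ÷ 4.20873 ≈ 12.324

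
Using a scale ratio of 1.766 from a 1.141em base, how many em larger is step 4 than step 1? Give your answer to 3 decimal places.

Step 1: 1.141 × 1.766 = 2.01501em
Step 4: 1.141 × 1.766⁴ = 11.09810em
Difference: 11.09810 − 2.01501 = 9.08309em

9.083em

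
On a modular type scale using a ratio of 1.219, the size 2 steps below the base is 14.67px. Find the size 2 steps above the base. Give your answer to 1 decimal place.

14.67 × 1.219⁴ = 14.67 × 2.20808 ≈ 32.393

32.4px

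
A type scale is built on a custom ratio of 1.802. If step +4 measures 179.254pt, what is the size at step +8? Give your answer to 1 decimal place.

The gap is 8 − (4) = 4 steps, so the factor is 1.802^4.
179.254 × 1.802⁴ = 179.254 × 10.54433 ≈ 1890.114

1890.1pt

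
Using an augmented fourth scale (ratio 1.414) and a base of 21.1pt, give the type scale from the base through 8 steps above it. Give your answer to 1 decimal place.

Step 0: 21.1pt
Step 1: 21.1 × 1.414 = 29.8
Step 2: 21.1 × 1.414² = 42.2
Step 3: 21.1 × 1.414³ = 59.7
Step 4: 21.1 × 1.414⁴ = 84.3
Step 5: 21.1 × 1.414⁵ = 119.3
Step 6: 21.1 × 1.414⁶ = 168.6
Step 7: 21.1 × 1.414⁷ = 238.5
Step 8: 21.1 × 1.414⁸ = 337.2

21.1pt, 29.8pt, 42.2pt, 59.7pt, 84.3pt, 119.3pt, 168.6pt, 238.5pt, 337.2pt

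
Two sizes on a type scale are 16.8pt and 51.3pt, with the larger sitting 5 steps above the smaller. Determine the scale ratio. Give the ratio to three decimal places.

1.250

r⁵ = 51.3 / 16.8, so r = (51.3/16.8)^(1/5).
r = 3.0536^(1/5) ≈ 1.2501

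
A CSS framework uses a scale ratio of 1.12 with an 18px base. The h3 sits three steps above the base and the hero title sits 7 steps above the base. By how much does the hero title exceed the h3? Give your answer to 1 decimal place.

Step 3: 18.0 × 1.12³ = 25.289px
Step 7: 18.0 × 1.12⁷ = 39.792px
Difference: 39.792 − 25.289 = 14.503px

14.5px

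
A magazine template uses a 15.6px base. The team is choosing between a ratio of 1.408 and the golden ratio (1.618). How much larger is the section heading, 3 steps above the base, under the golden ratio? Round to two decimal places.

At 1.408: 15.6 × 1.408³ = 43.5444px
Golden ratio: 15.6 × 1.618³ = 66.0785px
Difference: 66.0785 − 43.5444 = 22.5341px

22.53px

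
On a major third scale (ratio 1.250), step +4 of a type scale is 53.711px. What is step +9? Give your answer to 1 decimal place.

163.9px

Moving from step +4 to step +9 is 5 steps up, so multiply by r⁵.
53.711 × 1.250⁵ = 53.711 × 3.05176 ≈ 163.913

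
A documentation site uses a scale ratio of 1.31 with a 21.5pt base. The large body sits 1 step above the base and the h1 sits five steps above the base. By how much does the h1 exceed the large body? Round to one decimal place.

54.8pt

Step 1: 21.5 × 1.31 = 28.165pt
Step 5: 21.5 × 1.31⁵ = 82.946pt
Difference: 82.946 − 28.165 = 54.781pt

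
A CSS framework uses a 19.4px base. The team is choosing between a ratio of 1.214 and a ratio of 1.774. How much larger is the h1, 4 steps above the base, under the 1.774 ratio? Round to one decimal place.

At 1.214: 19.4 × 1.214⁴ = 42.138px
At 1.774: 19.4 × 1.774⁴ = 192.139px
Difference: 192.139 − 42.138 = 150.001px

150.0px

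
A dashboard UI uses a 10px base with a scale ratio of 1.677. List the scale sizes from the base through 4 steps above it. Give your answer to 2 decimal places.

10.00px, 16.77px, 28.12px, 47.16px, 79.09px

Step 0: 10px
Step 1: 10.0 × 1.677 = 16.77
Step 2: 10.0 × 1.677² = 28.12
Step 3: 10.0 × 1.677³ = 47.16
Step 4: 10.0 × 1.677⁴ = 79.09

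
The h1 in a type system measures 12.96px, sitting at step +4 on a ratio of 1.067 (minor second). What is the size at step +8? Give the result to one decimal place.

The gap is 8 − (4) = 4 steps, so the factor is 1.067^4.
12.96 × 1.067⁴ = 12.96 × 1.29616 ≈ 16.798

16.8px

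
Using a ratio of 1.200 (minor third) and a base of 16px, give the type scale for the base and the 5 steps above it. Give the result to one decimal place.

16.0px, 19.2px, 23.0px, 27.6px, 33.2px, 39.8px

Step 0: 16px
Step 1: 16.0 × 1.200 = 19.2
Step 2: 16.0 × 1.200² = 23.0
Step 3: 16.0 × 1.200³ = 27.6
Step 4: 16.0 × 1.200⁴ = 33.2
Step 5: 16.0 × 1.200⁵ = 39.8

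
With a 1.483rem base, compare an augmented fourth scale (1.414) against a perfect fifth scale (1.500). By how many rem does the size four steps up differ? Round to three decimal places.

1.579rem

Augmented fourth: 1.483 × 1.414⁴ = 5.92842rem
Perfect fifth: 1.483 × 1.500⁴ = 7.50769rem
Difference: 7.50769 − 5.92842 = 1.57927rem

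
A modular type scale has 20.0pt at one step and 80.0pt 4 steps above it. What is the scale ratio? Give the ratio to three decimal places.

The ratio satisfies 20.0 × r⁴ = 80.0, so r = (80.0 / 20.0)^(1/4).
r = 4.0000^(1/4) ≈ 1.4142

1.414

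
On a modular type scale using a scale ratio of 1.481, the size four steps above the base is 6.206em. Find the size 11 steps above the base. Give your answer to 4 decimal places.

6.206 × 1.481⁷ = 6.206 × 15.62735 ≈ 96.9833

96.9833em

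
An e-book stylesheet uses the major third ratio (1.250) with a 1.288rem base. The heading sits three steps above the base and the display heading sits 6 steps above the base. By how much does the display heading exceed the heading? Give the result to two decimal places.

Step 3: 1.288 × 1.250³ = 2.5156rem
Step 6: 1.288 × 1.250⁶ = 4.9133rem
Difference: 4.9133 − 2.5156 = 2.3977rem

2.40rem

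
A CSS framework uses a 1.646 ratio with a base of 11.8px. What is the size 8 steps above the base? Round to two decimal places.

635.80px

A modular type scale is a geometric sequence: sizeₙ = base × rⁿ.
11.8 × 1.646⁸ = 11.8 × 53.88137 ≈ 635.80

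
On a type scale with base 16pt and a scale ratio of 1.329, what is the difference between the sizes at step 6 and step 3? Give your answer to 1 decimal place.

Step 3: 16.0 × 1.329³ = 37.557pt
Step 6: 16.0 × 1.329⁶ = 88.160pt
Difference: 88.160 − 37.557 = 50.603pt

50.6pt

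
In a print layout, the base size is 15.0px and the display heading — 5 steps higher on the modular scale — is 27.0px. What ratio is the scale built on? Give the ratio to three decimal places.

1.125

The ratio satisfies 15.0 × r⁵ = 27.0, so r = (27.0 / 15.0)^(1/5).
r = 1.8000^(1/5) ≈ 1.1247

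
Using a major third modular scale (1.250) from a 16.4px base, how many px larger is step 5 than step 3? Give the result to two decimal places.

Step 3: 16.4 × 1.250³ = 32.0312px
Step 5: 16.4 × 1.250⁵ = 50.0488px
Difference: 50.0488 − 32.0312 = 18.0176px

18.02px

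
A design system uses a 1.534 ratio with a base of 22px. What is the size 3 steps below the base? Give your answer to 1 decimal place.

6.1px

Each step on a modular scale multiplies by the ratio, so the size n steps from the base is base × ratioⁿ.
22.0 ÷ 1.534³ = 22.0 ÷ 3.60974 ≈ 6.09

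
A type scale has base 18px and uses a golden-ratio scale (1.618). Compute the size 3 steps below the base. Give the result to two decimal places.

18.0 ÷ 1.618³ = 18.0 ÷ 4.23580 ≈ 4.25

4.25px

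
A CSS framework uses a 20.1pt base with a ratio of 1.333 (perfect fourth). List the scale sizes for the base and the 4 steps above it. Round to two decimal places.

20.10pt, 26.79pt, 35.72pt, 47.61pt, 63.46pt

Step 0: 20.1pt
Step 1: 20.1 × 1.333 = 26.79
Step 2: 20.1 × 1.333² = 35.72
Step 3: 20.1 × 1.333³ = 47.61
Step 4: 20.1 × 1.333⁴ = 63.46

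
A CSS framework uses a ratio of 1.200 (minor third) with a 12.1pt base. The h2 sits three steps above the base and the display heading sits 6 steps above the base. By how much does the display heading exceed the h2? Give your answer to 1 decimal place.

15.2pt

Step 3: 12.1 × 1.200³ = 20.909pt
Step 6: 12.1 × 1.200⁶ = 36.130pt
Difference: 36.130 − 20.909 = 15.221pt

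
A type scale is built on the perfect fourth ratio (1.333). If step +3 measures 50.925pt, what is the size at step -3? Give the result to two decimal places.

50.925 ÷ 1.333⁶ = 50.925 ÷ 5.61023 ≈ 9.077

9.08pt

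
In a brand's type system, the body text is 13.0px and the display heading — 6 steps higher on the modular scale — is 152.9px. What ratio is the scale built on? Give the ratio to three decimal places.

1.508

The ratio satisfies 13.0 × r⁶ = 152.9, so r = (152.9 / 13.0)^(1/6).
r = 11.7615^(1/6) ≈ 1.5080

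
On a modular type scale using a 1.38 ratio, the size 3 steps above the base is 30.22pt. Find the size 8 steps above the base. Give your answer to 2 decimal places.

30.22 × 1.38⁵ = 30.22 × 5.00490 ≈ 151.248

151.25pt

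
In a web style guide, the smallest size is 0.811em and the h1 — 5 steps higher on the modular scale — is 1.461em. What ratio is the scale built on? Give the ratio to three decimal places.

r⁵ = 1.461 / 0.811, so r = (1.461/0.811)^(1/5).
r = 1.8015^(1/5) ≈ 1.1249

1.125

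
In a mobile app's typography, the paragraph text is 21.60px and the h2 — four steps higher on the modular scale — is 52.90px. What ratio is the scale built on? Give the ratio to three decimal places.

r⁴ = 52.90 / 21.60, so r = (52.90/21.60)^(1/4).
r = 2.4491^(1/4) ≈ 1.2510

1.251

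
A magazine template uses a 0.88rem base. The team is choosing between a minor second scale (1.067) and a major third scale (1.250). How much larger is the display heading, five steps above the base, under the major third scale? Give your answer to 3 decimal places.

1.469rem

Minor second: 0.88 × 1.067⁵ = 1.21704rem
Major third: 0.88 × 1.250⁵ = 2.68555rem
Difference: 2.68555 − 1.21704 = 1.46851rem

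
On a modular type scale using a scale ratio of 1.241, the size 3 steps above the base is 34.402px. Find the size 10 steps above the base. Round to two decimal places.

155.95px

The gap is 10 − (3) = 7 steps, so the factor is 1.241^7.
34.402 × 1.241⁷ = 34.402 × 4.53317 ≈ 155.950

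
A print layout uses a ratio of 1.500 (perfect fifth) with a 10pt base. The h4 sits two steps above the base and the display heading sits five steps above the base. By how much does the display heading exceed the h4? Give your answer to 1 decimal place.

Step 2: 10.0 × 1.500² = 22.500pt
Step 5: 10.0 × 1.500⁵ = 75.938pt
Difference: 75.938 − 22.500 = 53.438pt

53.4pt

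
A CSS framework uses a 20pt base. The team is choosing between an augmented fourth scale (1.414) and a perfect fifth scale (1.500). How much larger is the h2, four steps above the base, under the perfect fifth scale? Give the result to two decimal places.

Augmented fourth: 20.0 × 1.414⁴ = 79.9517pt
Perfect fifth: 20.0 × 1.500⁴ = 101.2500pt
Difference: 101.2500 − 79.9517 = 21.2983pt

21.30pt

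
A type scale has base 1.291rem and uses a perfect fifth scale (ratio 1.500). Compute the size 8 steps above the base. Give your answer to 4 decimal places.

1.291 × 1.500⁸ = 1.291 × 25.62891 ≈ 33.0869

33.0869rem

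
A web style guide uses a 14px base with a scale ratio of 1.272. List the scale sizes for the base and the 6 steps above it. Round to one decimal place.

14.0px, 17.8px, 22.7px, 28.8px, 36.7px, 46.6px, 59.3px

Step 0: 14px
Step 1: 14.0 × 1.272 = 17.8
Step 2: 14.0 × 1.272² = 22.7
Step 3: 14.0 × 1.272³ = 28.8
Step 4: 14.0 × 1.272⁴ = 36.7
Step 5: 14.0 × 1.272⁵ = 46.6
Step 6: 14.0 × 1.272⁶ = 59.3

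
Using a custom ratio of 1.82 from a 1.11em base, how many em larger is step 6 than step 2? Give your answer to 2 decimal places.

36.66em

Step 2: 1.11 × 1.82² = 3.6768em
Step 6: 1.11 × 1.82⁶ = 40.3414em
Difference: 40.3414 − 3.6768 = 36.6646em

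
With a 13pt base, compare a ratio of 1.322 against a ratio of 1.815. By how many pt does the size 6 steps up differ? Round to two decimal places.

At 1.322: 13.0 × 1.322⁶ = 69.3956pt
At 1.815: 13.0 × 1.815⁶ = 464.7326pt
Difference: 464.7326 − 69.3956 = 395.3370pt

395.34pt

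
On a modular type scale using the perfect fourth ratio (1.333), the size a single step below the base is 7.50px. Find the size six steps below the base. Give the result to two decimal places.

1.78px

7.50 ÷ 1.333⁵ = 7.50 ÷ 4.20873 ≈ 1.782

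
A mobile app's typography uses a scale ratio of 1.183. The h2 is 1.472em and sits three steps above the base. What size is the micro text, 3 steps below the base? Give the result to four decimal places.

0.5370em

The gap is -3 − (3) = -6 steps, so the factor is 1.183^-6.
1.472 ÷ 1.183⁶ = 1.472 ÷ 2.74100 ≈ 0.5370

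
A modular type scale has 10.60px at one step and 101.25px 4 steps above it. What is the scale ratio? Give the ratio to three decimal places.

The ratio satisfies 10.60 × r⁴ = 101.25, so r = (101.25 / 10.60)^(1/4).
r = 9.5519^(1/4) ≈ 1.7580

1.758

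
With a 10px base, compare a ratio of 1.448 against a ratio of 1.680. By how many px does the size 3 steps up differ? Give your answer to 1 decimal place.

17.1px

At 1.448: 10.0 × 1.448³ = 30.360px
At 1.680: 10.0 × 1.680³ = 47.416px
Difference: 47.416 − 30.360 = 17.056px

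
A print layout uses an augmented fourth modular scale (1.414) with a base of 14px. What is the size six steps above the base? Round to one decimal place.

Every step multiplies by the scale ratio.
14.0 × 1.414⁶ = 14.0 × 7.99275 ≈ 111.90

111.9px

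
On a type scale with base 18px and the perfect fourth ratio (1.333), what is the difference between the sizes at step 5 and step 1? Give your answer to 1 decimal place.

Step 1: 18.0 × 1.333 = 23.994px
Step 5: 18.0 × 1.333⁵ = 75.757px
Difference: 75.757 − 23.994 = 51.763px

51.8px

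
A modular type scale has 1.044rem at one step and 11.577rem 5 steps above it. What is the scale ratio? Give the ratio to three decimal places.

1.618

r⁵ = 11.577 / 1.044, so r = (11.577/1.044)^(1/5).
r = 11.0891^(1/5) ≈ 1.6180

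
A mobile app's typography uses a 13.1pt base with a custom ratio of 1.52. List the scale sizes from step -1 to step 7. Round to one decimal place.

Step -1: 13.1 ÷ 1.52 = 8.6
Step 0: 13.1pt
Step 1: 13.1 × 1.52 = 19.9
Step 2: 13.1 × 1.52² = 30.3
Step 3: 13.1 × 1.52³ = 46.0
Step 4: 13.1 × 1.52⁴ = 69.9
Step 5: 13.1 × 1.52⁵ = 106.3
Step 6: 13.1 × 1.52⁶ = 161.6
Step 7: 13.1 × 1.52⁷ = 245.6

8.6pt, 13.1pt, 19.9pt, 30.3pt, 46.0pt, 69.9pt, 106.3pt, 161.6pt, 245.6pt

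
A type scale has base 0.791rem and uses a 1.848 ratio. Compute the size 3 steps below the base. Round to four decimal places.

0.791 ÷ 1.848³ = 0.791 ÷ 6.31111 ≈ 0.1253

0.1253rem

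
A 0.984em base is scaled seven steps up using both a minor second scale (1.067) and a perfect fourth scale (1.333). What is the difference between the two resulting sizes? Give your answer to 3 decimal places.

5.809em

Minor second: 0.984 × 1.067⁷ = 1.54934em
Perfect fourth: 0.984 × 1.333⁷ = 7.35879em
Difference: 7.35879 − 1.54934 = 5.80945em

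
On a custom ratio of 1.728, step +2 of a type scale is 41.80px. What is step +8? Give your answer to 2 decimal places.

1112.86px

41.80 × 1.728⁶ = 41.80 × 26.62333 ≈ 1112.855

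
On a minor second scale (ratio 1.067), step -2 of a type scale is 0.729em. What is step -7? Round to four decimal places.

0.729 ÷ 1.067⁵ = 0.729 ÷ 1.38300 ≈ 0.5271

0.5271em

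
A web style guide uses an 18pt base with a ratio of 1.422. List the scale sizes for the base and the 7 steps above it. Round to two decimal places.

Step 0: 18pt
Step 1: 18.0 × 1.422 = 25.60
Step 2: 18.0 × 1.422² = 36.40
Step 3: 18.0 × 1.422³ = 51.76
Step 4: 18.0 × 1.422⁴ = 73.60
Step 5: 18.0 × 1.422⁵ = 104.66
Step 6: 18.0 × 1.422⁶ = 148.82
Step 7: 18.0 × 1.422⁷ = 211.63

18.00pt, 25.60pt, 36.40pt, 51.76pt, 73.60pt, 104.66pt, 148.82pt, 211.63pt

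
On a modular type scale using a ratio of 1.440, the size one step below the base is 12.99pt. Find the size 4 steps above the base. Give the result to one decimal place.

80.4pt

The gap is 4 − (-1) = 5 steps, so the factor is 1.440^5.
12.99 × 1.440⁵ = 12.99 × 6.19174 ≈ 80.431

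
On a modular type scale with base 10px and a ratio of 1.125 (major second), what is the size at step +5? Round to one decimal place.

Every step multiplies by the scale ratio.
10.0 × 1.125⁵ = 10.0 × 1.80203 ≈ 18.02

18.0px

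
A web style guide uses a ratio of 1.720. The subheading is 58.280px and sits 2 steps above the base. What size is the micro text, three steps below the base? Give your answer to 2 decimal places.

3.87px

Moving from step +2 to step -3 is 5 steps down, so divide by r⁵.
58.280 ÷ 1.720⁵ = 58.280 ÷ 15.05366 ≈ 3.871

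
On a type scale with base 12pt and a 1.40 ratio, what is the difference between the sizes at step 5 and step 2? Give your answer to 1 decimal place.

41.0pt

Step 2: 12.0 × 1.40² = 23.520pt
Step 5: 12.0 × 1.40⁵ = 64.539pt
Difference: 64.539 − 23.520 = 41.019pt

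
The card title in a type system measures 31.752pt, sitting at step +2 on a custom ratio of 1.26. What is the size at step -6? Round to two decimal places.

5.00pt

31.752 ÷ 1.26⁸ = 31.752 ÷ 6.35279 ≈ 4.998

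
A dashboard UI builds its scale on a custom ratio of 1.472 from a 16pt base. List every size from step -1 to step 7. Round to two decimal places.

10.87pt, 16.00pt, 23.55pt, 34.67pt, 51.03pt, 75.12pt, 110.58pt, 162.77pt, 239.59pt

Step -1: 16.0 ÷ 1.472 = 10.87
Step 0: 16pt
Step 1: 16.0 × 1.472 = 23.55
Step 2: 16.0 × 1.472² = 34.67
Step 3: 16.0 × 1.472³ = 51.03
Step 4: 16.0 × 1.472⁴ = 75.12
Step 5: 16.0 × 1.472⁵ = 110.58
Step 6: 16.0 × 1.472⁶ = 162.77
Step 7: 16.0 × 1.472⁷ = 239.59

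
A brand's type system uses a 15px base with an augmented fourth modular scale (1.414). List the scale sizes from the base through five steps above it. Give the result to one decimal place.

Step 0: 15px
Step 1: 15.0 × 1.414 = 21.2
Step 2: 15.0 × 1.414² = 30.0
Step 3: 15.0 × 1.414³ = 42.4
Step 4: 15.0 × 1.414⁴ = 60.0
Step 5: 15.0 × 1.414⁵ = 84.8

15.0px, 21.2px, 30.0px, 42.4px, 60.0px, 84.8px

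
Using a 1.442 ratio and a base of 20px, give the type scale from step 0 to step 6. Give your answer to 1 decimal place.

Step 0: 20px
Step 1: 20.0 × 1.442 = 28.8
Step 2: 20.0 × 1.442² = 41.6
Step 3: 20.0 × 1.442³ = 60.0
Step 4: 20.0 × 1.442⁴ = 86.5
Step 5: 20.0 × 1.442⁵ = 124.7
Step 6: 20.0 × 1.442⁶ = 179.8

20.0px, 28.8px, 41.6px, 60.0px, 86.5px, 124.7px, 179.8px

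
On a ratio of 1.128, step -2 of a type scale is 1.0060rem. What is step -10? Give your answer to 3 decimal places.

0.384rem

1.0060 ÷ 1.128⁸ = 1.0060 ÷ 2.62103 ≈ 0.384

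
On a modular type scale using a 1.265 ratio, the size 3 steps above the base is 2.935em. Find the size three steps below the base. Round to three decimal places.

2.935 ÷ 1.265⁶ = 2.935 ÷ 4.09773 ≈ 0.716

0.716em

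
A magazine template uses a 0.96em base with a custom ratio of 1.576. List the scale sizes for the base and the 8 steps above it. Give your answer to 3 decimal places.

Step 0: 0.96em
Step 1: 0.96 × 1.576 = 1.513
Step 2: 0.96 × 1.576² = 2.384
Step 3: 0.96 × 1.576³ = 3.758
Step 4: 0.96 × 1.576⁴ = 5.922
Step 5: 0.96 × 1.576⁵ = 9.334
Step 6: 0.96 × 1.576⁶ = 14.710
Step 7: 0.96 × 1.576⁷ = 23.183
Step 8: 0.96 × 1.576⁸ = 36.536

0.960em, 1.513em, 2.384em, 3.758em, 5.922em, 9.334em, 14.710em, 23.183em, 36.536em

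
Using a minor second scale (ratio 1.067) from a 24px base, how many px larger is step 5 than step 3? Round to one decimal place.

4.0px

Step 3: 24.0 × 1.067³ = 29.154px
Step 5: 24.0 × 1.067⁵ = 33.192px
Difference: 33.192 − 29.154 = 4.038px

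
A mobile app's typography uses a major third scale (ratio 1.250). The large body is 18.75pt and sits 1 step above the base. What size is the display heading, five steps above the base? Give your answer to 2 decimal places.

The gap is 5 − (1) = 4 steps, so the factor is 1.250^4.
18.75 × 1.250⁴ = 18.75 × 2.44141 ≈ 45.776

45.78pt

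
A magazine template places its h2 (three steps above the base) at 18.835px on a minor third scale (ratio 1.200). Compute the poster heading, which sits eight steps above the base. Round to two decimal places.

18.835 × 1.200⁵ = 18.835 × 2.48832 ≈ 46.868

46.87px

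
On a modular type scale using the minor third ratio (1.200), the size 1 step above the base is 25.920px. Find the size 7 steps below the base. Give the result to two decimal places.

6.03px

Moving from step +1 to step -7 is 8 steps down, so divide by r⁸.
25.920 ÷ 1.200⁸ = 25.920 ÷ 4.29982 ≈ 6.028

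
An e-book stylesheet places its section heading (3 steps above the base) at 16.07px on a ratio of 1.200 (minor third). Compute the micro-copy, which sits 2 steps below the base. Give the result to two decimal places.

The gap is -2 − (3) = -5 steps, so the factor is 1.200^-5.
16.07 ÷ 1.200⁵ = 16.07 ÷ 2.48832 ≈ 6.458

6.46px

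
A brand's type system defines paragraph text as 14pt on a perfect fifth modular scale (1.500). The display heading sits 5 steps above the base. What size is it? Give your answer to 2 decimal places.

Each step on a modular scale multiplies by the ratio, so the size n steps from the base is base × ratioⁿ.
14.0 × 1.500⁵ = 14.0 × 7.59375 ≈ 106.31

106.31pt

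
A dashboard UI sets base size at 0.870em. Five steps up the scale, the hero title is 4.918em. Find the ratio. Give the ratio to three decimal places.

r⁵ = 4.918 / 0.870, so r = (4.918/0.870)^(1/5).
r = 5.6529^(1/5) ≈ 1.4140

1.414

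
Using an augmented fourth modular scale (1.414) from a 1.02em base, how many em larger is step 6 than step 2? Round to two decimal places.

6.11em

Step 2: 1.02 × 1.414² = 2.0394em
Step 6: 1.02 × 1.414⁶ = 8.1526em
Difference: 8.1526 − 2.0394 = 6.1132em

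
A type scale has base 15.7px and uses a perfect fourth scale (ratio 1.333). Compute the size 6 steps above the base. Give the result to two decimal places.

Every step multiplies by the scale ratio.
15.7 × 1.333⁶ = 15.7 × 5.61023 ≈ 88.08

88.08px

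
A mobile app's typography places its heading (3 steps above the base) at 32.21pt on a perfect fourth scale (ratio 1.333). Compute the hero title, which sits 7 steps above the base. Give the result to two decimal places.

101.70pt

Moving from step +3 to step +7 is 4 steps up, so multiply by r⁴.
32.21 × 1.333⁴ = 32.21 × 3.15733 ≈ 101.698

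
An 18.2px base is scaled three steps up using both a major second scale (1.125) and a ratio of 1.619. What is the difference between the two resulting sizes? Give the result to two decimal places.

Major second: 18.2 × 1.125³ = 25.9137px
At 1.619: 18.2 × 1.619³ = 77.2346px
Difference: 77.2346 − 25.9137 = 51.3209px

51.32px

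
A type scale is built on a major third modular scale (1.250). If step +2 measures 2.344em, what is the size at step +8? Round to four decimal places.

Moving from step +2 to step +8 is 6 steps up, so multiply by r⁶.
2.344 × 1.250⁶ = 2.344 × 3.81470 ≈ 8.9417

8.9417em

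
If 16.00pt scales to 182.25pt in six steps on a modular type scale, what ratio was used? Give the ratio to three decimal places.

The ratio satisfies 16.00 × r⁶ = 182.25, so r = (182.25 / 16.00)^(1/6).
r = 11.3906^(1/6) ≈ 1.5000

1.500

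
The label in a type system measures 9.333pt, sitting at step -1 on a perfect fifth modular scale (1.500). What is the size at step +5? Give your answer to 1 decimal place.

106.3pt

9.333 × 1.500⁶ = 9.333 × 11.39062 ≈ 106.309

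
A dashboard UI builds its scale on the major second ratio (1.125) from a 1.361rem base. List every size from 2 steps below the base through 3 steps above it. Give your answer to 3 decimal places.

1.075rem, 1.210rem, 1.361rem, 1.531rem, 1.723rem, 1.938rem

Step -2: 1.361 ÷ 1.125² = 1.075
Step -1: 1.361 ÷ 1.125 = 1.210
Step 0: 1.361rem
Step 1: 1.361 × 1.125 = 1.531
Step 2: 1.361 × 1.125² = 1.723
Step 3: 1.361 × 1.125³ = 1.938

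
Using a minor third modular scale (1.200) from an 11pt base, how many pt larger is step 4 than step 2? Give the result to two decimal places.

Step 2: 11.0 × 1.200² = 15.8400pt
Step 4: 11.0 × 1.200⁴ = 22.8096pt
Difference: 22.8096 − 15.8400 = 6.9696pt

6.97pt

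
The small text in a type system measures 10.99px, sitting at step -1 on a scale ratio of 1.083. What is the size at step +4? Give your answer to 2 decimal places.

16.37px

Moving from step -1 to step +4 is 5 steps up, so multiply by r⁵.
10.99 × 1.083⁵ = 10.99 × 1.48985 ≈ 16.373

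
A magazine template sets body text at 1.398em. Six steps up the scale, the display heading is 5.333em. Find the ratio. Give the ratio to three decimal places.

1.250

r⁶ = 5.333 / 1.398, so r = (5.333/1.398)^(1/6).
r = 3.8147^(1/6) ≈ 1.2500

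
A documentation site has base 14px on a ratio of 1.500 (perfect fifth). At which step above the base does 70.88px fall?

1.500ⁿ = 70.88 / 14 = 5.0629
n = ln(5.0629) / ln(1.500) = 1.6219 / 0.4055 ≈ 4.00

4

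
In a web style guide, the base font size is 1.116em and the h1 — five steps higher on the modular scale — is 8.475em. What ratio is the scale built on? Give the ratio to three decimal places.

r⁵ = 8.475 / 1.116, so r = (8.475/1.116)^(1/5).
r = 7.5941^(1/5) ≈ 1.5000

1.500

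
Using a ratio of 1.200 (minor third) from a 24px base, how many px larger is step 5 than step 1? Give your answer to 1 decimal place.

30.9px

Step 1: 24.0 × 1.200 = 28.800px
Step 5: 24.0 × 1.200⁵ = 59.720px
Difference: 59.720 − 28.800 = 30.920px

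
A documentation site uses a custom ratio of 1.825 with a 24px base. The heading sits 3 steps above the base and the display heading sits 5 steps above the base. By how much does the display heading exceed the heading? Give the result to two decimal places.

Step 3: 24.0 × 1.825³ = 145.8814px
Step 5: 24.0 × 1.825⁵ = 485.8762px
Difference: 485.8762 − 145.8814 = 339.9948px

339.99px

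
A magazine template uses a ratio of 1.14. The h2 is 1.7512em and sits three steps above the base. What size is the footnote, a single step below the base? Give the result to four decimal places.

1.0369em

1.7512 ÷ 1.14⁴ = 1.7512 ÷ 1.68896 ≈ 1.0369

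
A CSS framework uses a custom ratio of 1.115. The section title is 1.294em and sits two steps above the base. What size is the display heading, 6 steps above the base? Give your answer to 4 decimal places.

Moving from step +2 to step +6 is 4 steps up, so multiply by r⁴.
1.294 × 1.115⁴ = 1.294 × 1.54561 ≈ 2.0000

2.0000em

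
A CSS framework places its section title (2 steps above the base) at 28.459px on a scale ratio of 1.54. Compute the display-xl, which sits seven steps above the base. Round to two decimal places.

246.50px

Moving from step +2 to step +7 is 5 steps up, so multiply by r⁵.
28.459 × 1.54⁵ = 28.459 × 8.66171 ≈ 246.504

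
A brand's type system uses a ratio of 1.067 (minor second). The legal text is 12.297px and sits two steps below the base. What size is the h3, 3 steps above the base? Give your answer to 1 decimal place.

17.0px

12.297 × 1.067⁵ = 12.297 × 1.38300 ≈ 17.007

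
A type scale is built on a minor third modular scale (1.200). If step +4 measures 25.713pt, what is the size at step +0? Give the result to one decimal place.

25.713 ÷ 1.200⁴ = 25.713 ÷ 2.07360 ≈ 12.400

12.4pt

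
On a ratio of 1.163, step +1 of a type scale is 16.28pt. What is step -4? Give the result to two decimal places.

Moving from step +1 to step -4 is 5 steps down, so divide by r⁵.
16.28 ÷ 1.163⁵ = 16.28 ÷ 2.12764 ≈ 7.652

7.65pt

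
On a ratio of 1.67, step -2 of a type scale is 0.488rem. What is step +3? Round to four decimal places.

Moving from step -2 to step +3 is 5 steps up, so multiply by r⁵.
0.488 × 1.67⁵ = 0.488 × 12.98920 ≈ 6.3387

6.3387rem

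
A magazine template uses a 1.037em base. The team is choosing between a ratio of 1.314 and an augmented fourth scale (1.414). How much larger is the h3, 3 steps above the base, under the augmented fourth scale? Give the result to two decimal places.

0.58em

At 1.314: 1.037 × 1.314³ = 2.3527em
Augmented fourth: 1.037 × 1.414³ = 2.9318em
Difference: 2.9318 − 2.3527 = 0.5791em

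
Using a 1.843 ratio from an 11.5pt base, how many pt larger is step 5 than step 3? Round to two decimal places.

Step 3: 11.5 × 1.843³ = 71.9903pt
Step 5: 11.5 × 1.843⁵ = 244.5257pt
Difference: 244.5257 − 71.9903 = 172.5354pt

172.54pt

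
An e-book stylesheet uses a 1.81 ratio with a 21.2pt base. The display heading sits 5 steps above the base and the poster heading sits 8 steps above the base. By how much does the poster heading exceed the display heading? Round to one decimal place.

Step 5: 21.2 × 1.81⁵ = 411.840pt
Step 8: 21.2 × 1.81⁸ = 2442.106pt
Difference: 2442.106 − 411.840 = 2030.266pt

2030.3pt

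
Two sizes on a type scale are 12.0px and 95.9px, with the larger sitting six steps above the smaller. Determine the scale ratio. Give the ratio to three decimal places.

r⁶ = 95.9 / 12.0, so r = (95.9/12.0)^(1/6).
r = 7.9917^(1/6) ≈ 1.4140

1.414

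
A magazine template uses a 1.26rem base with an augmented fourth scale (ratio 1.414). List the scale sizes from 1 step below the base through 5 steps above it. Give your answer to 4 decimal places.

0.8911rem, 1.2600rem, 1.7816rem, 2.5192rem, 3.5622rem, 5.0370rem, 7.1223rem

Step -1: 1.26 ÷ 1.414 = 0.8911
Step 0: 1.26rem
Step 1: 1.26 × 1.414 = 1.7816
Step 2: 1.26 × 1.414² = 2.5192
Step 3: 1.26 × 1.414³ = 3.5622
Step 4: 1.26 × 1.414⁴ = 5.0370
Step 5: 1.26 × 1.414⁵ = 7.1223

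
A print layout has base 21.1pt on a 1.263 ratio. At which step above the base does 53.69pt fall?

4

1.263ⁿ = 53.69 / 21.1 = 2.5445
n = ln(2.5445) / ln(1.263) = 0.9340 / 0.2335 ≈ 4.00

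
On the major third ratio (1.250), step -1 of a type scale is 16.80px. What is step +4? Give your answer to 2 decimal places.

51.27px

The gap is 4 − (-1) = 5 steps, so the factor is 1.250^5.
16.80 × 1.250⁵ = 16.80 × 3.05176 ≈ 51.270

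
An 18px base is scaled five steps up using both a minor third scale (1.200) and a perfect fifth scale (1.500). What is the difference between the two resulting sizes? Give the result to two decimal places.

Minor third: 18.0 × 1.200⁵ = 44.7898px
Perfect fifth: 18.0 × 1.500⁵ = 136.6875px
Difference: 136.6875 − 44.7898 = 91.8977px

91.90px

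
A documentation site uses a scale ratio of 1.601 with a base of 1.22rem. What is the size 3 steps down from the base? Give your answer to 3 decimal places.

A modular type scale is a geometric sequence: sizeₙ = base × rⁿ.
1.22 ÷ 1.601³ = 1.22 ÷ 4.10368 ≈ 0.297

0.297rem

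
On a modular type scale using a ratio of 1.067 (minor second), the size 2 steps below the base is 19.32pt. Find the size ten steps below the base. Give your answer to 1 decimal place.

11.5pt

19.32 ÷ 1.067⁸ = 19.32 ÷ 1.68002 ≈ 11.500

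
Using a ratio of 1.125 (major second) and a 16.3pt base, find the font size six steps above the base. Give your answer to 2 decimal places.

16.3 × 1.125⁶ = 16.3 × 2.02729 ≈ 33.04

33.04pt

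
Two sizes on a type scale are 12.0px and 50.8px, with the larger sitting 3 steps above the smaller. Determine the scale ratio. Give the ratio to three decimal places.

1.618

r³ = 50.8 / 12.0, so r = (50.8/12.0)^(1/3).
r = 4.2333^(1/3) ≈ 1.6177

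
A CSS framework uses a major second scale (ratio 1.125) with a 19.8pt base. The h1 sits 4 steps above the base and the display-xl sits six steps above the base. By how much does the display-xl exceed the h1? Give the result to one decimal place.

8.4pt

Step 4: 19.8 × 1.125⁴ = 31.716pt
Step 6: 19.8 × 1.125⁶ = 40.140pt
Difference: 40.140 − 31.716 = 8.424pt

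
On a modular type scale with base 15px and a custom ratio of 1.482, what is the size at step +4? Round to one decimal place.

Each step on a modular scale multiplies by the ratio, so the size n steps from the base is base × ratioⁿ.
15.0 × 1.482⁴ = 15.0 × 4.82384 ≈ 72.36

72.4px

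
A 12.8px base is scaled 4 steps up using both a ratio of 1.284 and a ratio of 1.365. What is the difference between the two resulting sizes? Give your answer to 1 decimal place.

9.6px

At 1.284: 12.8 × 1.284⁴ = 34.791px
At 1.365: 12.8 × 1.365⁴ = 44.437px
Difference: 44.437 − 34.791 = 9.646px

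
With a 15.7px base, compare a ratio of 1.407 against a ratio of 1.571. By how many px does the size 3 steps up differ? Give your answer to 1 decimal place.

17.1px

At 1.407: 15.7 × 1.407³ = 43.730px
At 1.571: 15.7 × 1.571³ = 60.873px
Difference: 60.873 − 43.730 = 17.143px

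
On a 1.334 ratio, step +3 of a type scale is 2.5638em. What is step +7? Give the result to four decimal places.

8.1191em

2.5638 × 1.334⁴ = 2.5638 × 3.16682 ≈ 8.1191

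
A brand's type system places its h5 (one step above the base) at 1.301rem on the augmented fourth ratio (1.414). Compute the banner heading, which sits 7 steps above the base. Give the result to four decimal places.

1.301 × 1.414⁶ = 1.301 × 7.99275 ≈ 10.3986

10.3986rem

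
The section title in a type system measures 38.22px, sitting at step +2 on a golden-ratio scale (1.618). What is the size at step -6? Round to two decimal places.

0.81px

38.22 ÷ 1.618⁸ = 38.22 ÷ 46.97082 ≈ 0.814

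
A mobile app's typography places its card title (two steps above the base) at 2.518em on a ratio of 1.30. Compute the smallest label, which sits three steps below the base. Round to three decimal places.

0.678em

2.518 ÷ 1.30⁵ = 2.518 ÷ 3.71293 ≈ 0.678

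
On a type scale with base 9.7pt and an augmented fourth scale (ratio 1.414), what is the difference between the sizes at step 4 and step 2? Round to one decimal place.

19.4pt

Step 2: 9.7 × 1.414² = 19.394pt
Step 4: 9.7 × 1.414⁴ = 38.777pt
Difference: 38.777 − 19.394 = 19.383pt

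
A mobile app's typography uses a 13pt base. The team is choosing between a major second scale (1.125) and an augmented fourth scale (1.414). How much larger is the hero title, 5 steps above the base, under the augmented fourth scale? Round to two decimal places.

50.06pt

Major second: 13.0 × 1.125⁵ = 23.4264pt
Augmented fourth: 13.0 × 1.414⁵ = 73.4836pt
Difference: 73.4836 − 23.4264 = 50.0572pt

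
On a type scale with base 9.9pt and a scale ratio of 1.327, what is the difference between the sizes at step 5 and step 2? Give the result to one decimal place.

23.3pt

Step 2: 9.9 × 1.327² = 17.433pt
Step 5: 9.9 × 1.327⁵ = 40.737pt
Difference: 40.737 − 17.433 = 23.304pt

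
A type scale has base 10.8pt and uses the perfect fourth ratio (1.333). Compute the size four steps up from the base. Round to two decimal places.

Each step on a modular scale multiplies by the ratio, so the size n steps from the base is base × ratioⁿ.
10.8 × 1.333⁴ = 10.8 × 3.15733 ≈ 34.10

34.10pt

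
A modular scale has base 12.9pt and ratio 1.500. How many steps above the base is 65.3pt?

4

1.500ⁿ = 65.3 / 12.9 = 5.0620
n = ln(5.0620) / ln(1.500) = 1.6218 / 0.4055 ≈ 4.00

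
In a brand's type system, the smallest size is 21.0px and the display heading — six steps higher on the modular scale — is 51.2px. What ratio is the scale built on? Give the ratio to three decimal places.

r⁶ = 51.2 / 21.0, so r = (51.2/21.0)^(1/6).
r = 2.4381^(1/6) ≈ 1.1601

1.160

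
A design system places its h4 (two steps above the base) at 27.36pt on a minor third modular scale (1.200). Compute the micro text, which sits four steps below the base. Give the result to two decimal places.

27.36 ÷ 1.200⁶ = 27.36 ÷ 2.98598 ≈ 9.163

9.16pt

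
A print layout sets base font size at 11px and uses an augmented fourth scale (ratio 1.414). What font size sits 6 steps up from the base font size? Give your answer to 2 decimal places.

A modular type scale is a geometric sequence: sizeₙ = base × rⁿ.
11.0 × 1.414⁶ = 11.0 × 7.99275 ≈ 87.92

87.92px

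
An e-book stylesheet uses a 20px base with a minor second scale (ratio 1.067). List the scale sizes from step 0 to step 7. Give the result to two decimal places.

20.00px, 21.34px, 22.77px, 24.30px, 25.92px, 27.66px, 29.51px, 31.49px

Step 0: 20px
Step 1: 20.0 × 1.067 = 21.34
Step 2: 20.0 × 1.067² = 22.77
Step 3: 20.0 × 1.067³ = 24.30
Step 4: 20.0 × 1.067⁴ = 25.92
Step 5: 20.0 × 1.067⁵ = 27.66
Step 6: 20.0 × 1.067⁶ = 29.51
Step 7: 20.0 × 1.067⁷ = 31.49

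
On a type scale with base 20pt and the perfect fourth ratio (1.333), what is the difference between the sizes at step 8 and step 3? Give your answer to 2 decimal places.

152.00pt

Step 3: 20.0 × 1.333³ = 47.3719pt
Step 8: 20.0 × 1.333⁸ = 199.3752pt
Difference: 199.3752 − 47.3719 = 152.0033pt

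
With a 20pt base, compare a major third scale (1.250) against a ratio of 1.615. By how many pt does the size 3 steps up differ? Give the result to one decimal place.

Major third: 20.0 × 1.250³ = 39.062pt
At 1.615: 20.0 × 1.615³ = 84.246pt
Difference: 84.246 − 39.062 = 45.184pt

45.2pt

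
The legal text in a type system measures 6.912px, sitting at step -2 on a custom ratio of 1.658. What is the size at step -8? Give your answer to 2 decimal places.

6.912 ÷ 1.658⁶ = 6.912 ÷ 20.77338 ≈ 0.333

0.33px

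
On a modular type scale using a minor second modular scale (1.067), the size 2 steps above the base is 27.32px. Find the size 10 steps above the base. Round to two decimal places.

45.90px

Moving from step +2 to step +10 is 8 steps up, so multiply by r⁸.
27.32 × 1.067⁸ = 27.32 × 1.68002 ≈ 45.898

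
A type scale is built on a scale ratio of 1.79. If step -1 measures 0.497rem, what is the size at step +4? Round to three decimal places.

0.497 × 1.79⁵ = 0.497 × 18.37660 ≈ 9.133

9.133rem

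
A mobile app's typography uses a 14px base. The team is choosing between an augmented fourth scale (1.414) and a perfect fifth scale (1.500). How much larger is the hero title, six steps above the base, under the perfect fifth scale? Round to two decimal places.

Augmented fourth: 14.0 × 1.414⁶ = 111.8986px
Perfect fifth: 14.0 × 1.500⁶ = 159.4688px
Difference: 159.4688 − 111.8986 = 47.5702px

47.57px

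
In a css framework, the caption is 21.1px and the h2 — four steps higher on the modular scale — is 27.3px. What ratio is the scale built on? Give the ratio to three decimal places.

1.067

The ratio satisfies 21.1 × r⁴ = 27.3, so r = (27.3 / 21.1)^(1/4).
r = 1.2938^(1/4) ≈ 1.0665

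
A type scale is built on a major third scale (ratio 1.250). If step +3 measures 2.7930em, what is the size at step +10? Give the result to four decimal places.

The gap is 10 − (3) = 7 steps, so the factor is 1.250^7.
2.7930 × 1.250⁷ = 2.7930 × 4.76837 ≈ 13.3181

13.3181em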